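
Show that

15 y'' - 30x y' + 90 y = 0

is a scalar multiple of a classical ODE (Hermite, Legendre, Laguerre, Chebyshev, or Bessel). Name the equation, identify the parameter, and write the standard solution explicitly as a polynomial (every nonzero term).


All three coefficients share the factor 15; dividing through by 15 gives  y'' - 2x y' + 6 y = 0.
This matches the Hermite equation y'' - 2x y' + 2n y = 0 with 2n = 6, so n = 3; the polynomial solution is H_3(x).
With y = sum_k a_k x^k, matching x^k gives (k+2)(k+1) a_{k+2} = 2(k - n) a_k = 2(k - 3) a_k. The right side vanishes at k = 3, so the series with the parity of 3 terminates at degree 3.
Standard normalization: leading coefficient of H_n is 2^n, so a_3 = 2^3 = 8. Work downward with a_k = (k+1)(k+2) a_{k+2} / (2(k - n)):
  a_1 = (2)(3)(8) / (2(1 - 3)) = 48/(-4) = -12
Hence H_3(x) = 8 x^3 - 12 x.

H_3(x); series = 8 x^3 - 12 x


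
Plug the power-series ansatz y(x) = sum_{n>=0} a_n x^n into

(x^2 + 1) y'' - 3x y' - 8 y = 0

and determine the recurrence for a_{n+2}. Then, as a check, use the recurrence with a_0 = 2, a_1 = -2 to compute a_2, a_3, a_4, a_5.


Substitute y = sum_n a_n x^n.
(1 + 1 x^2) y'' contributes (n+2)(n+1) a_{n+2} + n(n-1) a_n at x^n.
-3 x y'(x) contributes -3 n a_n at x^n.
-8 y(x) contributes -8 a_n at x^n.
Matching x^n: (n+2)(n+1) a_{n+2} + (n(n-1) - 3 n - 8) a_n = 0.
Thus a_{n+2} = (-n(n-1) + 3 n + 8) / ((n+1)(n+2)) * a_n.

Check with a_0 = 2, a_1 = -2 (apply the recurrence for n = 0, 1, 2, 3): a_0 = 2, a_1 = -2, a_2 = 8, a_3 = -11/3, a_4 = 8, a_5 = -121/60.

a_(n+2) = (-n(n-1) + 3 n + 8) / ((n+1)(n+2)) * a_n; check: a_0 = 2, a_1 = -2, a_2 = 8, a_3 = -11/3, a_4 = 8, a_5 = -121/60


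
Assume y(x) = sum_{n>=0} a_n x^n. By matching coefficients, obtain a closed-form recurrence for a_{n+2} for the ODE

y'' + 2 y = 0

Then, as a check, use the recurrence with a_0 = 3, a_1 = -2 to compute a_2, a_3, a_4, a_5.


Substitute y = sum_n a_n x^n into y'' + (const) y = 0.
y''(x) = sum_{n>=0} (n+2)(n+1) a_{n+2} x^n.
The ODE becomes sum_n [(n+2)(n+1) a_{n+2} + 2 a_n] x^n = 0.
Setting each coefficient to zero gives the recurrence:
  (n+2)(n+1) a_{n+2} + 2 a_n = 0,
  a_{n+2} = -2 / ((n+1)(n+2)) a_n.

Check with a_0 = 3, a_1 = -2 (apply the recurrence for n = 0, 1, 2, 3): a_0 = 3, a_1 = -2, a_2 = -3, a_3 = 2/3, a_4 = 1/2, a_5 = -1/15.

a_{n+2} = -2/((n+1)(n+2)) * a_n; check: a_0 = 3, a_1 = -2, a_2 = -3, a_3 = 2/3, a_4 = 1/2, a_5 = -1/15


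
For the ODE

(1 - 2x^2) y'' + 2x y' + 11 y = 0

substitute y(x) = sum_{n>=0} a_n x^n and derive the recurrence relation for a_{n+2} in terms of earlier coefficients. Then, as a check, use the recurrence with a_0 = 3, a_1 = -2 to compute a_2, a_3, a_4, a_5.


Substitute y = sum_n a_n x^n.
(1 - 2 x^2) y'' contributes (n+2)(n+1) a_{n+2} - 2 n(n-1) a_n at x^n.
2 x y'(x) contributes 2 n a_n at x^n.
11 y(x) contributes 11 a_n at x^n.
Matching x^n: (n+2)(n+1) a_{n+2} + (-2 n(n-1) + 2 n + 11) a_n = 0.
Thus a_{n+2} = (2 n(n-1) - 2 n - 11) / ((n+1)(n+2)) * a_n.

Check with a_0 = 3, a_1 = -2 (apply the recurrence for n = 0, 1, 2, 3): a_0 = 3, a_1 = -2, a_2 = -33/2, a_3 = 13/3, a_4 = 121/8, a_5 = -13/12.

a_(n+2) = (2 n(n-1) - 2 n - 11) / ((n+1)(n+2)) * a_n; check: a_0 = 3, a_1 = -2, a_2 = -33/2, a_3 = 13/3, a_4 = 121/8, a_5 = -13/12


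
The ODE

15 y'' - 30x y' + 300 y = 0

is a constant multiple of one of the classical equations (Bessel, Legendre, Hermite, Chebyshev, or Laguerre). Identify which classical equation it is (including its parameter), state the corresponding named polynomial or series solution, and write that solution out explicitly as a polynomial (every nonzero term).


All three coefficients share the factor 15; dividing through by 15 gives  y'' - 2x y' + 20 y = 0.
This matches the Hermite equation y'' - 2x y' + 2n y = 0 with 2n = 20, so n = 10; the polynomial solution is H_10(x).
With y = sum_k a_k x^k, matching x^k gives (k+2)(k+1) a_{k+2} = 2(k - n) a_k = 2(k - 10) a_k. The right side vanishes at k = 10, so the series with the parity of 10 terminates at degree 10.
Standard normalization: leading coefficient of H_n is 2^n, so a_10 = 2^10 = 1024. Work downward with a_k = (k+1)(k+2) a_{k+2} / (2(k - n)):
  a_8 = (9)(10)(1024) / (2(8 - 10)) = 92160/(-4) = -23040
  a_6 = (7)(8)(-23040) / (2(6 - 10)) = -1290240/(-8) = 161280
  a_4 = (5)(6)(161280) / (2(4 - 10)) = 4838400/(-12) = -403200
  a_2 = (3)(4)(-403200) / (2(2 - 10)) = -4838400/(-16) = 302400
  a_0 = (1)(2)(302400) / (2(0 - 10)) = 604800/(-20) = -30240
Hence H_10(x) = 1024 x^10 - 23040 x^8 + 161280 x^6 - 403200 x^4 + 302400 x^2 - 30240.

H_10(x); series = 1024 x^10 - 23040 x^8 + 161280 x^6 - 403200 x^4 + 302400 x^2 - 30240


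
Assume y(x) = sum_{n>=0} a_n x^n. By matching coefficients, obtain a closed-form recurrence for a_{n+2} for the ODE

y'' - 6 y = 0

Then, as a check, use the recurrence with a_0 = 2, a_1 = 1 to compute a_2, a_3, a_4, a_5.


Substitute y = sum_n a_n x^n into y'' + (const) y = 0.
y''(x) = sum_{n>=0} (n+2)(n+1) a_{n+2} x^n.
The ODE becomes sum_n [(n+2)(n+1) a_{n+2} - 6 a_n] x^n = 0.
Setting each coefficient to zero gives the recurrence:
  (n+2)(n+1) a_{n+2} - 6 a_n = 0,
  a_{n+2} = 6 / ((n+1)(n+2)) a_n.

Check with a_0 = 2, a_1 = 1 (apply the recurrence for n = 0, 1, 2, 3): a_0 = 2, a_1 = 1, a_2 = 6, a_3 = 1, a_4 = 3, a_5 = 3/10.

a_{n+2} = 6/((n+1)(n+2)) * a_n; check: a_0 = 2, a_1 = 1, a_2 = 6, a_3 = 1, a_4 = 3, a_5 = 3/10


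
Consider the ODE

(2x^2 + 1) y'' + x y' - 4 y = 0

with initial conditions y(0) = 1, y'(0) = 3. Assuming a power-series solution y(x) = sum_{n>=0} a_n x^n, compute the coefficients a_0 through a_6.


Ansatz: y(x) = sum_{n>=0} a_n x^n, so y'(x) = sum_{n>=1} n a_n x^(n-1) and y''(x) = sum_{n>=2} n(n-1) a_n x^(n-2).
Substitute into P(x) y'' + Q(x) y' + R(x) y = 0 with P(x) = 2x^2 + 1, Q(x) = x, R(x) = -4, and match powers of x.
Initial conditions: a_0 = 1, a_1 = 3.
Setting the coefficient of each power of x to zero and solving order by order (substituting the coefficients already found):
  x^0: 2 a_2 - 4 a_0 = 0  ->  2 a_2 = 4 a_0 = 4  ->  a_2 = 2
  x^1: 6 a_3 - 3 a_1 = 0  ->  6 a_3 = 3 a_1 = 9  ->  a_3 = 3/2
  x^2: 12 a_4 + 2 a_2 = 0  ->  12 a_4 = -2 a_2 = -4  ->  a_4 = -1/3
  x^3: 20 a_5 + 11 a_3 = 0  ->  20 a_5 = -11 a_3 = -33/2  ->  a_5 = -33/40
  x^4: 30 a_6 + 24 a_4 = 0  ->  30 a_6 = -24 a_4 = 8  ->  a_6 = 4/15
Truncated series: y(x) = 1 + 3 x + 2 x^2 + (3/2) x^3 - (1/3) x^4 - (33/40) x^5 + (4/15) x^6 + O(x^7).

a_0 = 1; a_1 = 3; a_2 = 2; a_3 = 3/2; a_4 = -1/3; a_5 = -33/40; a_6 = 4/15


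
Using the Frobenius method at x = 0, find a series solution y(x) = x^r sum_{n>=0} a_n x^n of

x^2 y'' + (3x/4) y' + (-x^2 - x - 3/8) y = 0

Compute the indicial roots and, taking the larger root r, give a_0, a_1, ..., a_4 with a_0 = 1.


Write in Frobenius form y'' + (p(x)/x) y' + (q(x)/x^2) y = 0:
  p(x) = 3/4,  q(x) = -x^2 - x - 3/8.
Indicial equation: r(r-1) + (3/4) r + (-3/8) = 0 -> roots r_1 = 3/4, r_2 = -1/2.
Take r = r_1 = 3/4. Let y(x) = x^r sum_{n>=0} a_n x^n with a_0 = 1.
Substitute y = x^r sum a_n x^n and match x^{r+n}. The recurrence is
  D(n) a_n - 1 a_{n-1} - 1 a_{n-2} = 0,  where D(n) = (r+n)(r+n-1) + (3/4)(r+n) + (-3/8).
  a_n = [1 a_{n-1} + 1 a_{n-2}] / D(n).
Since the indicial polynomial factors as (r - r_1)(r - r_2), D(n) = (r_1 + n - r_1)(r_1 + n - r_2) = n(n + 5/4).
Evaluating step by step (a_0 = 1):
  n = 1: D(1) = 1(1 + 5/4) = 9/4; numerator = 1(1) = 1; a_1 = (1)/(9/4) = 4/9
  n = 2: D(2) = 2(2 + 5/4) = 13/2; numerator = 1(4/9) + 1(1) = 13/9; a_2 = (13/9)/(13/2) = 2/9
  n = 3: D(3) = 3(3 + 5/4) = 51/4; numerator = 1(2/9) + 1(4/9) = 2/3; a_3 = (2/3)/(51/4) = 8/153
  n = 4: D(4) = 4(4 + 5/4) = 21; numerator = 1(8/153) + 1(2/9) = 14/51; a_4 = (14/51)/(21) = 2/153

r = 3/4; a_0 = 1; a_1 = 4/9; a_2 = 2/9; a_3 = 8/153; a_4 = 2/153


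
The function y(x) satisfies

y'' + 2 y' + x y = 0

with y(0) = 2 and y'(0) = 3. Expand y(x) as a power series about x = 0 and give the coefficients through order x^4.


Ansatz: y(x) = sum_{n>=0} a_n x^n, so y'(x) = sum_{n>=1} n a_n x^(n-1) and y''(x) = sum_{n>=2} n(n-1) a_n x^(n-2).
Substitute into P(x) y'' + Q(x) y' + R(x) y = 0 with P(x) = 1, Q(x) = 2, R(x) = x, and match powers of x.
Initial conditions: a_0 = 2, a_1 = 3.
Setting the coefficient of each power of x to zero and solving order by order (substituting the coefficients already found):
  x^0: 2 a_2 + 2 a_1 = 0  ->  2 a_2 = -2 a_1 = -6  ->  a_2 = -3
  x^1: 6 a_3 + 4 a_2 + a_0 = 0  ->  6 a_3 = -4 a_2 - a_0 = 10  ->  a_3 = 5/3
  x^2: 12 a_4 + 6 a_3 + a_1 = 0  ->  12 a_4 = -6 a_3 - a_1 = -13  ->  a_4 = -13/12
Truncated series: y(x) = 2 + 3 x - 3 x^2 + (5/3) x^3 - (13/12) x^4 + O(x^5).

a_0 = 2; a_1 = 3; a_2 = -3; a_3 = 5/3; a_4 = -13/12


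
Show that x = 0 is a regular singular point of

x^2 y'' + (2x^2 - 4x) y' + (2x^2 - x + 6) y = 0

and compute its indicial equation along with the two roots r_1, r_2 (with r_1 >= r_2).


Divide by x^2 to reach normal form y'' + P_1(x) y' + P_2(x) y = 0 with P_1(x) = 2 - 4/x and P_2(x) = 2 - 1/x + 6/x^2.
x = 0 is a singular point because the y'-coefficient 2 - 4/x has a pole at x = 0 and the y-coefficient 2 - 1/x + 6/x^2 has a pole at x = 0.
It is a regular singular point because x P_1(x) = p(x) = 2x - 4 and x^2 P_2(x) = q(x) = 2x^2 - x + 6 are polynomials, hence analytic at x = 0.
p(0) = -4,  q(0) = 6.
Indicial equation: r(r-1) + p(0) r + q(0) = 0, i.e. r^2 + (p(0) - 1) r + q(0) = 0, i.e. r^2 - 5 r + 6 = 0.
Discriminant: (-5)^2 - 4(6) = 1, so r = (5 ± 1)/2.
Solving: r_1 = 3, r_2 = 2.

indicial: r^2 - 5 r + 6 = 0; roots r_1 = 3, r_2 = 2


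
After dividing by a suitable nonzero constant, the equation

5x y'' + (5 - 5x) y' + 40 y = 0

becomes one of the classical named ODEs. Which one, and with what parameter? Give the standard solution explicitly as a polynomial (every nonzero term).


All three coefficients share the factor 5; dividing through by 5 gives  x y'' + (1 - x) y' + 8 y = 0.
This matches the Laguerre equation x y'' + (1 - x) y' + n y = 0 with n = 8; the polynomial solution is L_8(x).
With y = sum_k a_k x^k, matching x^k gives (k+1)k a_{k+1} + (k+1) a_{k+1} - k a_k + n a_k = 0, i.e. (k+1)^2 a_{k+1} = (k - n) a_k = (k - 8) a_k. The right side vanishes at k = 8, so the series terminates at degree 8.
Standard normalization L_n(0) = 1 gives a_0 = 1. Work upward with a_{k+1} = (k - 8) a_k / (k+1)^2:
  a_1 = (0 - 8)(1) / 1^2 = -8/1 = -8
  a_2 = (1 - 8)(-8) / 2^2 = 56/4 = 14
  a_3 = (2 - 8)(14) / 3^2 = -84/9 = -28/3
  a_4 = (3 - 8)(-28/3) / 4^2 = (140/3)/16 = 35/12
  a_5 = (4 - 8)(35/12) / 5^2 = (-35/3)/25 = -7/15
  a_6 = (5 - 8)(-7/15) / 6^2 = (7/5)/36 = 7/180
  a_7 = (6 - 8)(7/180) / 7^2 = (-7/90)/49 = -1/630
  a_8 = (7 - 8)(-1/630) / 8^2 = (1/630)/64 = 1/40320
Hence L_8(x) = x^8/40320 - x^7/630 + 7 x^6/180 - 7 x^5/15 + 35 x^4/12 - 28 x^3/3 + 14 x^2 - 8 x + 1.

L_8(x); series = x^8/40320 - x^7/630 + 7 x^6/180 - 7 x^5/15 + 35 x^4/12 - 28 x^3/3 + 14 x^2 - 8 x + 1


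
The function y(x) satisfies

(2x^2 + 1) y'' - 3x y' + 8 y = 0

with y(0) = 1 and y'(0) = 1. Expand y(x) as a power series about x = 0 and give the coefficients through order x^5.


Ansatz: y(x) = sum_{n>=0} a_n x^n, so y'(x) = sum_{n>=1} n a_n x^(n-1) and y''(x) = sum_{n>=2} n(n-1) a_n x^(n-2).
Substitute into P(x) y'' + Q(x) y' + R(x) y = 0 with P(x) = 2x^2 + 1, Q(x) = -3x, R(x) = 8, and match powers of x.
Initial conditions: a_0 = 1, a_1 = 1.
Setting the coefficient of each power of x to zero and solving order by order (substituting the coefficients already found):
  x^0: 2 a_2 + 8 a_0 = 0  ->  2 a_2 = -8 a_0 = -8  ->  a_2 = -4
  x^1: 6 a_3 + 5 a_1 = 0  ->  6 a_3 = -5 a_1 = -5  ->  a_3 = -5/6
  x^2: 12 a_4 + 6 a_2 = 0  ->  12 a_4 = -6 a_2 = 24  ->  a_4 = 2
  x^3: 20 a_5 + 11 a_3 = 0  ->  20 a_5 = -11 a_3 = 55/6  ->  a_5 = 11/24
Truncated series: y(x) = 1 + x - 4 x^2 - (5/6) x^3 + 2 x^4 + (11/24) x^5 + O(x^6).

a_0 = 1; a_1 = 1; a_2 = -4; a_3 = -5/6; a_4 = 2; a_5 = 11/24


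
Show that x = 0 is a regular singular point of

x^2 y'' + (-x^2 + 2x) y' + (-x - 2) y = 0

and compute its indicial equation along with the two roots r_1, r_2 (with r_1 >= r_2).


Divide by x^2 to reach normal form y'' + P_1(x) y' + P_2(x) y = 0 with P_1(x) = -1 + 2/x and P_2(x) = -1/x - 2/x^2.
x = 0 is a singular point because the y'-coefficient -1 + 2/x has a pole at x = 0 and the y-coefficient -1/x - 2/x^2 has a pole at x = 0.
It is a regular singular point because x P_1(x) = p(x) = 2 - x and x^2 P_2(x) = q(x) = -x - 2 are polynomials, hence analytic at x = 0.
p(0) = 2,  q(0) = -2.
Indicial equation: r(r-1) + p(0) r + q(0) = 0, i.e. r^2 + (p(0) - 1) r + q(0) = 0, i.e. r^2 + 1 r - 2 = 0.
Discriminant: (1)^2 - 4(-2) = 9, so r = (-1 ± 3)/2.
Solving: r_1 = 1, r_2 = -2.

indicial: r^2 + 1 r - 2 = 0; roots r_1 = 1, r_2 = -2


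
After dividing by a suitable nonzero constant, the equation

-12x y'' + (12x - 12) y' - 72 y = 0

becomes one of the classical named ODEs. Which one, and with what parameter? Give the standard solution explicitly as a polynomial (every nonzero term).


All three coefficients share the factor -12; dividing through by -12 gives  x y'' + (1 - x) y' + 6 y = 0.
This matches the Laguerre equation x y'' + (1 - x) y' + n y = 0 with n = 6; the polynomial solution is L_6(x).
With y = sum_k a_k x^k, matching x^k gives (k+1)k a_{k+1} + (k+1) a_{k+1} - k a_k + n a_k = 0, i.e. (k+1)^2 a_{k+1} = (k - n) a_k = (k - 6) a_k. The right side vanishes at k = 6, so the series terminates at degree 6.
Standard normalization L_n(0) = 1 gives a_0 = 1. Work upward with a_{k+1} = (k - 6) a_k / (k+1)^2:
  a_1 = (0 - 6)(1) / 1^2 = -6/1 = -6
  a_2 = (1 - 6)(-6) / 2^2 = 30/4 = 15/2
  a_3 = (2 - 6)(15/2) / 3^2 = -30/9 = -10/3
  a_4 = (3 - 6)(-10/3) / 4^2 = 10/16 = 5/8
  a_5 = (4 - 6)(5/8) / 5^2 = (-5/4)/25 = -1/20
  a_6 = (5 - 6)(-1/20) / 6^2 = (1/20)/36 = 1/720
Hence L_6(x) = x^6/720 - x^5/20 + 5 x^4/8 - 10 x^3/3 + 15 x^2/2 - 6 x + 1.

L_6(x); series = x^6/720 - x^5/20 + 5 x^4/8 - 10 x^3/3 + 15 x^2/2 - 6 x + 1


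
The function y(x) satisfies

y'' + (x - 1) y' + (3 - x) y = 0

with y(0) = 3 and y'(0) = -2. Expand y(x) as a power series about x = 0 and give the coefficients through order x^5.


Ansatz: y(x) = sum_{n>=0} a_n x^n, so y'(x) = sum_{n>=1} n a_n x^(n-1) and y''(x) = sum_{n>=2} n(n-1) a_n x^(n-2).
Substitute into P(x) y'' + Q(x) y' + R(x) y = 0 with P(x) = 1, Q(x) = x - 1, R(x) = 3 - x, and match powers of x.
Initial conditions: a_0 = 3, a_1 = -2.
Setting the coefficient of each power of x to zero and solving order by order (substituting the coefficients already found):
  x^0: 2 a_2 - a_1 + 3 a_0 = 0  ->  2 a_2 = a_1 - 3 a_0 = -11  ->  a_2 = -11/2
  x^1: 6 a_3 - 2 a_2 + 4 a_1 - a_0 = 0  ->  6 a_3 = 2 a_2 - 4 a_1 + a_0 = 0  ->  a_3 = 0
  x^2: 12 a_4 - 3 a_3 + 5 a_2 - a_1 = 0  ->  12 a_4 = 3 a_3 - 5 a_2 + a_1 = 51/2  ->  a_4 = 17/8
  x^3: 20 a_5 - 4 a_4 + 6 a_3 - a_2 = 0  ->  20 a_5 = 4 a_4 - 6 a_3 + a_2 = 3  ->  a_5 = 3/20
Truncated series: y(x) = 3 - 2 x - (11/2) x^2 + (17/8) x^4 + (3/20) x^5 + O(x^6).

a_0 = 3; a_1 = -2; a_2 = -11/2; a_3 = 0; a_4 = 17/8; a_5 = 3/20


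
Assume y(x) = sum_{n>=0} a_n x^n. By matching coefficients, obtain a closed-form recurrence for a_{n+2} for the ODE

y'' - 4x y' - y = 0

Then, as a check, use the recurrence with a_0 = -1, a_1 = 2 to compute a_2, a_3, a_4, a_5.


Substitute y = sum_n a_n x^n.
y''(x) has coefficient (n+2)(n+1) a_{n+2} at x^n;
-4 x y'(x) has coefficient -4 n a_n at x^n (shift);
-y(x) has coefficient -1 a_n at x^n.
Matching x^n: (n+2)(n+1) a_{n+2} + (-4n - 1) a_n = 0.
Thus a_{n+2} = (4n + 1) / ((n+1)(n+2)) * a_n.

Check with a_0 = -1, a_1 = 2 (apply the recurrence for n = 0, 1, 2, 3): a_0 = -1, a_1 = 2, a_2 = -1/2, a_3 = 5/3, a_4 = -3/8, a_5 = 13/12.

a_(n+2) = (4n + 1) / ((n+1)(n+2)) * a_n; check: a_0 = -1, a_1 = 2, a_2 = -1/2, a_3 = 5/3, a_4 = -3/8, a_5 = 13/12


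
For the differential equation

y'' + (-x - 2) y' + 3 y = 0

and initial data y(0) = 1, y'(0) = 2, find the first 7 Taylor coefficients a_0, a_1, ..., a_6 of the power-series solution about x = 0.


Ansatz: y(x) = sum_{n>=0} a_n x^n, so y'(x) = sum_{n>=1} n a_n x^(n-1) and y''(x) = sum_{n>=2} n(n-1) a_n x^(n-2).
Substitute into P(x) y'' + Q(x) y' + R(x) y = 0 with P(x) = 1, Q(x) = -x - 2, R(x) = 3, and match powers of x.
Initial conditions: a_0 = 1, a_1 = 2.
Setting the coefficient of each power of x to zero and solving order by order (substituting the coefficients already found):
  x^0: 2 a_2 - 2 a_1 + 3 a_0 = 0  ->  2 a_2 = 2 a_1 - 3 a_0 = 1  ->  a_2 = 1/2
  x^1: 6 a_3 - 4 a_2 + 2 a_1 = 0  ->  6 a_3 = 4 a_2 - 2 a_1 = -2  ->  a_3 = -1/3
  x^2: 12 a_4 - 6 a_3 + a_2 = 0  ->  12 a_4 = 6 a_3 - a_2 = -5/2  ->  a_4 = -5/24
  x^3: 20 a_5 - 8 a_4 = 0  ->  20 a_5 = 8 a_4 = -5/3  ->  a_5 = -1/12
  x^4: 30 a_6 - 10 a_5 - a_4 = 0  ->  30 a_6 = 10 a_5 + a_4 = -25/24  ->  a_6 = -5/144
Truncated series: y(x) = 1 + 2 x + (1/2) x^2 - (1/3) x^3 - (5/24) x^4 - (1/12) x^5 - (5/144) x^6 + O(x^7).

a_0 = 1; a_1 = 2; a_2 = 1/2; a_3 = -1/3; a_4 = -5/24; a_5 = -1/12; a_6 = -5/144


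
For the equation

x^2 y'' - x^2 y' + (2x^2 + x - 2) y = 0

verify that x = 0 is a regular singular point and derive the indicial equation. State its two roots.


Divide by x^2 to reach normal form y'' + P_1(x) y' + P_2(x) y = 0 with P_1(x) = -1 and P_2(x) = 2 + 1/x - 2/x^2.
x = 0 is a singular point because the y-coefficient 2 + 1/x - 2/x^2 has a pole at x = 0.
It is a regular singular point because x P_1(x) = p(x) = -x and x^2 P_2(x) = q(x) = 2x^2 + x - 2 are polynomials, hence analytic at x = 0.
p(0) = 0,  q(0) = -2.
Indicial equation: r(r-1) + p(0) r + q(0) = 0, i.e. r^2 + (p(0) - 1) r + q(0) = 0, i.e. r^2 - 1 r - 2 = 0.
Discriminant: (-1)^2 - 4(-2) = 9, so r = (1 ± 3)/2.
Solving: r_1 = 2, r_2 = -1.

indicial: r^2 - 1 r - 2 = 0; roots r_1 = 2, r_2 = -1


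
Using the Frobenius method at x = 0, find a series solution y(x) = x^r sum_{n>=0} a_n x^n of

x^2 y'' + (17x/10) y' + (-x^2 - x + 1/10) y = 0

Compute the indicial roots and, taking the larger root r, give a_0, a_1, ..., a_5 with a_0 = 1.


Write in Frobenius form y'' + (p(x)/x) y' + (q(x)/x^2) y = 0:
  p(x) = 17/10,  q(x) = -x^2 - x + 1/10.
Indicial equation: r(r-1) + (17/10) r + (1/10) = 0 -> roots r_1 = -1/5, r_2 = -1/2.
Take r = r_1 = -1/5. Let y(x) = x^r sum_{n>=0} a_n x^n with a_0 = 1.
Substitute y = x^r sum a_n x^n and match x^{r+n}. The recurrence is
  D(n) a_n - 1 a_{n-1} - 1 a_{n-2} = 0,  where D(n) = (r+n)(r+n-1) + (17/10)(r+n) + (1/10).
  a_n = [1 a_{n-1} + 1 a_{n-2}] / D(n).
Since the indicial polynomial factors as (r - r_1)(r - r_2), D(n) = (r_1 + n - r_1)(r_1 + n - r_2) = n(n + 3/10).
Evaluating step by step (a_0 = 1):
  n = 1: D(1) = 1(1 + 3/10) = 13/10; numerator = 1(1) = 1; a_1 = (1)/(13/10) = 10/13
  n = 2: D(2) = 2(2 + 3/10) = 23/5; numerator = 1(10/13) + 1(1) = 23/13; a_2 = (23/13)/(23/5) = 5/13
  n = 3: D(3) = 3(3 + 3/10) = 99/10; numerator = 1(5/13) + 1(10/13) = 15/13; a_3 = (15/13)/(99/10) = 50/429
  n = 4: D(4) = 4(4 + 3/10) = 86/5; numerator = 1(50/429) + 1(5/13) = 215/429; a_4 = (215/429)/(86/5) = 25/858
  n = 5: D(5) = 5(5 + 3/10) = 53/2; numerator = 1(25/858) + 1(50/429) = 125/858; a_5 = (125/858)/(53/2) = 125/22737

r = -1/5; a_0 = 1; a_1 = 10/13; a_2 = 5/13; a_3 = 50/429; a_4 = 25/858; a_5 = 125/22737


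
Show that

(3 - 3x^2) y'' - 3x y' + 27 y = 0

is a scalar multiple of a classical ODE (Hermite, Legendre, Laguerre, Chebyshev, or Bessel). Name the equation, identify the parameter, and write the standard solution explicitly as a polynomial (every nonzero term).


All three coefficients share the factor 3; dividing through by 3 gives  (1 - x^2) y'' - x y' + 9 y = 0.
This matches the Chebyshev equation (1 - x^2) y'' - x y' + n^2 y = 0 (note the -x y' term, not -2x y') with n^2 = 9, so n = 3; the polynomial solution is T_3(x).
With y = sum_k a_k x^k, matching x^k gives (k+2)(k+1) a_{k+2} = (k^2 - n^2) a_k = (k - 3)(k + 3) a_k. The right side vanishes at k = 3, so the series with the parity of 3 terminates at degree 3.
Standard normalization: leading coefficient of T_n is 2^(n-1), so a_3 = 2^2 = 4. Work downward with a_k = (k+1)(k+2) a_{k+2} / ((k - 3)(k + 3)):
  a_1 = (2)(3)(4) / ((1 - 3)(1 + 3)) = 24/(-8) = -3
Hence T_3(x) = 4 x^3 - 3 x.

T_3(x); series = 4 x^3 - 3 x


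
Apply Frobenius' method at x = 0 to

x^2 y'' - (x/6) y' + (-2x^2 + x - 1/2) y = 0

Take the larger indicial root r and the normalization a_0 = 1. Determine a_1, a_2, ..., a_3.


Write in Frobenius form y'' + (p(x)/x) y' + (q(x)/x^2) y = 0:
  p(x) = -1/6,  q(x) = -2x^2 + x - 1/2.
Indicial equation: r(r-1) + (-1/6) r + (-1/2) = 0 -> roots r_1 = 3/2, r_2 = -1/3.
Take r = r_1 = 3/2. Let y(x) = x^r sum_{n>=0} a_n x^n with a_0 = 1.
Substitute y = x^r sum a_n x^n and match x^{r+n}. The recurrence is
  D(n) a_n + 1 a_{n-1} - 2 a_{n-2} = 0,  where D(n) = (r+n)(r+n-1) + (-1/6)(r+n) + (-1/2).
  a_n = [-1 a_{n-1} + 2 a_{n-2}] / D(n).
Since the indicial polynomial factors as (r - r_1)(r - r_2), D(n) = (r_1 + n - r_1)(r_1 + n - r_2) = n(n + 11/6).
Evaluating step by step (a_0 = 1):
  n = 1: D(1) = 1(1 + 11/6) = 17/6; numerator = -1(1) = -1; a_1 = (-1)/(17/6) = -6/17
  n = 2: D(2) = 2(2 + 11/6) = 23/3; numerator = -1(-6/17) + 2(1) = 40/17; a_2 = (40/17)/(23/3) = 120/391
  n = 3: D(3) = 3(3 + 11/6) = 29/2; numerator = -1(120/391) + 2(-6/17) = -396/391; a_3 = (-396/391)/(29/2) = -792/11339

r = 3/2; a_0 = 1; a_1 = -6/17; a_2 = 120/391; a_3 = -792/11339


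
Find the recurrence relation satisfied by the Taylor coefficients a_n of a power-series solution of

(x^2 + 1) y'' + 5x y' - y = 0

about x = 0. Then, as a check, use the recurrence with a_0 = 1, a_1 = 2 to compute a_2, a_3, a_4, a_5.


Substitute y = sum_n a_n x^n.
(1 + 1 x^2) y'' contributes (n+2)(n+1) a_{n+2} + n(n-1) a_n at x^n.
5 x y'(x) contributes 5 n a_n at x^n.
-y(x) contributes -1 a_n at x^n.
Matching x^n: (n+2)(n+1) a_{n+2} + (n(n-1) + 5 n - 1) a_n = 0.
Thus a_{n+2} = (-n(n-1) - 5 n + 1) / ((n+1)(n+2)) * a_n.

Check with a_0 = 1, a_1 = 2 (apply the recurrence for n = 0, 1, 2, 3): a_0 = 1, a_1 = 2, a_2 = 1/2, a_3 = -4/3, a_4 = -11/24, a_5 = 4/3.

a_(n+2) = (-n(n-1) - 5 n + 1) / ((n+1)(n+2)) * a_n; check: a_0 = 1, a_1 = 2, a_2 = 1/2, a_3 = -4/3, a_4 = -11/24, a_5 = 4/3


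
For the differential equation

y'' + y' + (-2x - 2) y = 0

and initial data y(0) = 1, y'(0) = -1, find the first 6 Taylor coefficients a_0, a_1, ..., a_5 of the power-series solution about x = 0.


Ansatz: y(x) = sum_{n>=0} a_n x^n, so y'(x) = sum_{n>=1} n a_n x^(n-1) and y''(x) = sum_{n>=2} n(n-1) a_n x^(n-2).
Substitute into P(x) y'' + Q(x) y' + R(x) y = 0 with P(x) = 1, Q(x) = 1, R(x) = -2x - 2, and match powers of x.
Initial conditions: a_0 = 1, a_1 = -1.
Setting the coefficient of each power of x to zero and solving order by order (substituting the coefficients already found):
  x^0: 2 a_2 + a_1 - 2 a_0 = 0  ->  2 a_2 = -a_1 + 2 a_0 = 3  ->  a_2 = 3/2
  x^1: 6 a_3 + 2 a_2 - 2 a_1 - 2 a_0 = 0  ->  6 a_3 = -2 a_2 + 2 a_1 + 2 a_0 = -3  ->  a_3 = -1/2
  x^2: 12 a_4 + 3 a_3 - 2 a_2 - 2 a_1 = 0  ->  12 a_4 = -3 a_3 + 2 a_2 + 2 a_1 = 5/2  ->  a_4 = 5/24
  x^3: 20 a_5 + 4 a_4 - 2 a_3 - 2 a_2 = 0  ->  20 a_5 = -4 a_4 + 2 a_3 + 2 a_2 = 7/6  ->  a_5 = 7/120
Truncated series: y(x) = 1 - x + (3/2) x^2 - (1/2) x^3 + (5/24) x^4 + (7/120) x^5 + O(x^6).

a_0 = 1; a_1 = -1; a_2 = 3/2; a_3 = -1/2; a_4 = 5/24; a_5 = 7/120


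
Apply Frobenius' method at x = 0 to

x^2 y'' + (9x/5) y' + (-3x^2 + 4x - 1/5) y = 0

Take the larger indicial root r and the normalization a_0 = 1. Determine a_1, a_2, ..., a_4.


Write in Frobenius form y'' + (p(x)/x) y' + (q(x)/x^2) y = 0:
  p(x) = 9/5,  q(x) = -3x^2 + 4x - 1/5.
Indicial equation: r(r-1) + (9/5) r + (-1/5) = 0 -> roots r_1 = 1/5, r_2 = -1.
Take r = r_1 = 1/5. Let y(x) = x^r sum_{n>=0} a_n x^n with a_0 = 1.
Substitute y = x^r sum a_n x^n and match x^{r+n}. The recurrence is
  D(n) a_n + 4 a_{n-1} - 3 a_{n-2} = 0,  where D(n) = (r+n)(r+n-1) + (9/5)(r+n) + (-1/5).
  a_n = [-4 a_{n-1} + 3 a_{n-2}] / D(n).
Since the indicial polynomial factors as (r - r_1)(r - r_2), D(n) = (r_1 + n - r_1)(r_1 + n - r_2) = n(n + 6/5).
Evaluating step by step (a_0 = 1):
  n = 1: D(1) = 1(1 + 6/5) = 11/5; numerator = -4(1) = -4; a_1 = (-4)/(11/5) = -20/11
  n = 2: D(2) = 2(2 + 6/5) = 32/5; numerator = -4(-20/11) + 3(1) = 113/11; a_2 = (113/11)/(32/5) = 565/352
  n = 3: D(3) = 3(3 + 6/5) = 63/5; numerator = -4(565/352) + 3(-20/11) = -95/8; a_3 = (-95/8)/(63/5) = -475/504
  n = 4: D(4) = 4(4 + 6/5) = 104/5; numerator = -4(-475/504) + 3(565/352) = 190385/22176; a_4 = (190385/22176)/(104/5) = 73225/177408

r = 1/5; a_0 = 1; a_1 = -20/11; a_2 = 565/352; a_3 = -475/504; a_4 = 73225/177408


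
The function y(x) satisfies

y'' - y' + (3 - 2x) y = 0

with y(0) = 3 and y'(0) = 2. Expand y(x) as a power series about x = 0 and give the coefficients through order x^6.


Ansatz: y(x) = sum_{n>=0} a_n x^n, so y'(x) = sum_{n>=1} n a_n x^(n-1) and y''(x) = sum_{n>=2} n(n-1) a_n x^(n-2).
Substitute into P(x) y'' + Q(x) y' + R(x) y = 0 with P(x) = 1, Q(x) = -1, R(x) = 3 - 2x, and match powers of x.
Initial conditions: a_0 = 3, a_1 = 2.
Setting the coefficient of each power of x to zero and solving order by order (substituting the coefficients already found):
  x^0: 2 a_2 - a_1 + 3 a_0 = 0  ->  2 a_2 = a_1 - 3 a_0 = -7  ->  a_2 = -7/2
  x^1: 6 a_3 - 2 a_2 + 3 a_1 - 2 a_0 = 0  ->  6 a_3 = 2 a_2 - 3 a_1 + 2 a_0 = -7  ->  a_3 = -7/6
  x^2: 12 a_4 - 3 a_3 + 3 a_2 - 2 a_1 = 0  ->  12 a_4 = 3 a_3 - 3 a_2 + 2 a_1 = 11  ->  a_4 = 11/12
  x^3: 20 a_5 - 4 a_4 + 3 a_3 - 2 a_2 = 0  ->  20 a_5 = 4 a_4 - 3 a_3 + 2 a_2 = 1/6  ->  a_5 = 1/120
  x^4: 30 a_6 - 5 a_5 + 3 a_4 - 2 a_3 = 0  ->  30 a_6 = 5 a_5 - 3 a_4 + 2 a_3 = -121/24  ->  a_6 = -121/720
Truncated series: y(x) = 3 + 2 x - (7/2) x^2 - (7/6) x^3 + (11/12) x^4 + (1/120) x^5 - (121/720) x^6 + O(x^7).

a_0 = 3; a_1 = 2; a_2 = -7/2; a_3 = -7/6; a_4 = 11/12; a_5 = 1/120; a_6 = -121/720


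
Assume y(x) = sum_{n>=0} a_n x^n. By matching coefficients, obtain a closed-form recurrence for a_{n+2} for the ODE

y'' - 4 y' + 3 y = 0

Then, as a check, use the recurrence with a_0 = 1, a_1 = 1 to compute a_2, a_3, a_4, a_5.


Substitute y = sum_n a_n x^n.
y''(x) has coefficient (n+2)(n+1) a_{n+2} at x^n;
-4 y'(x) has coefficient -4 (n+1) a_{n+1} at x^n;
3 y(x) has coefficient 3 a_n at x^n.
Matching x^n: (n+2)(n+1) a_{n+2} - 4 (n+1) a_{n+1} + 3 a_n = 0.
Thus a_{n+2} = [4 (n+1) a_{n+1} - 3 a_n] / ((n+1)(n+2)).

Check with a_0 = 1, a_1 = 1 (apply the recurrence for n = 0, 1, 2, 3): a_0 = 1, a_1 = 1, a_2 = 1/2, a_3 = 1/6, a_4 = 1/24, a_5 = 1/120.

a_(n+2) = [4 (n+1) a_(n+1) - 3 a_n] / ((n+1)(n+2)); check: a_0 = 1, a_1 = 1, a_2 = 1/2, a_3 = 1/6, a_4 = 1/24, a_5 = 1/120


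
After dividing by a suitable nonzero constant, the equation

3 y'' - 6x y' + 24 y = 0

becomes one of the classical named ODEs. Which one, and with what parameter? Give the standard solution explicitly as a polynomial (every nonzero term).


All three coefficients share the factor 3; dividing through by 3 gives  y'' - 2x y' + 8 y = 0.
This matches the Hermite equation y'' - 2x y' + 2n y = 0 with 2n = 8, so n = 4; the polynomial solution is H_4(x).
With y = sum_k a_k x^k, matching x^k gives (k+2)(k+1) a_{k+2} = 2(k - n) a_k = 2(k - 4) a_k. The right side vanishes at k = 4, so the series with the parity of 4 terminates at degree 4.
Standard normalization: leading coefficient of H_n is 2^n, so a_4 = 2^4 = 16. Work downward with a_k = (k+1)(k+2) a_{k+2} / (2(k - n)):
  a_2 = (3)(4)(16) / (2(2 - 4)) = 192/(-4) = -48
  a_0 = (1)(2)(-48) / (2(0 - 4)) = -96/(-8) = 12
Hence H_4(x) = 16 x^4 - 48 x^2 + 12.

H_4(x); series = 16 x^4 - 48 x^2 + 12


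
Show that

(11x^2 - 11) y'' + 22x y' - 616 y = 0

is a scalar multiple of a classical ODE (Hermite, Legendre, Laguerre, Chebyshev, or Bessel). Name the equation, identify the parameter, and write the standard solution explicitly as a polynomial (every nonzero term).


All three coefficients share the factor -11; dividing through by -11 gives  (1 - x^2) y'' - 2x y' + 56 y = 0.
This matches the Legendre equation (1 - x^2) y'' - 2x y' + n(n+1) y = 0 (note the -2x y' term) with n(n+1) = 56, so n = 7; the polynomial solution is P_7(x).
With y = sum_k a_k x^k, matching x^k gives (k+2)(k+1) a_{k+2} = [k(k+1) - n(n+1)] a_k = (k - 7)(k + 8) a_k. The right side vanishes at k = 7, so the series with the parity of 7 terminates at degree 7.
Standard normalization (P_n(1) = 1): leading coefficient (2n)!/(2^n (n!)^2) = 87178291200/(128*25401600) = 429/16, so a_7 = 429/16. Work downward with a_k = (k+1)(k+2) a_{k+2} / ((k - 7)(k + 8)):
  a_5 = (6)(7)(429/16) / ((5 - 7)(5 + 8)) = (9009/8)/(-26) = -693/16
  a_3 = (4)(5)(-693/16) / ((3 - 7)(3 + 8)) = (-3465/4)/(-44) = 315/16
  a_1 = (2)(3)(315/16) / ((1 - 7)(1 + 8)) = (945/8)/(-54) = -35/16
Hence P_7(x) = 429 x^7/16 - 693 x^5/16 + 315 x^3/16 - 35 x/16.

P_7(x); series = 429 x^7/16 - 693 x^5/16 + 315 x^3/16 - 35 x/16


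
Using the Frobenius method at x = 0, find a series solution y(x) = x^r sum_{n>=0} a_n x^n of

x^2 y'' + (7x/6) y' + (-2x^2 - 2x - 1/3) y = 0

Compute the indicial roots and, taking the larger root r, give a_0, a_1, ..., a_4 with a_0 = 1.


Write in Frobenius form y'' + (p(x)/x) y' + (q(x)/x^2) y = 0:
  p(x) = 7/6,  q(x) = -2x^2 - 2x - 1/3.
Indicial equation: r(r-1) + (7/6) r + (-1/3) = 0 -> roots r_1 = 1/2, r_2 = -2/3.
Take r = r_1 = 1/2. Let y(x) = x^r sum_{n>=0} a_n x^n with a_0 = 1.
Substitute y = x^r sum a_n x^n and match x^{r+n}. The recurrence is
  D(n) a_n - 2 a_{n-1} - 2 a_{n-2} = 0,  where D(n) = (r+n)(r+n-1) + (7/6)(r+n) + (-1/3).
  a_n = [2 a_{n-1} + 2 a_{n-2}] / D(n).
Since the indicial polynomial factors as (r - r_1)(r - r_2), D(n) = (r_1 + n - r_1)(r_1 + n - r_2) = n(n + 7/6).
Evaluating step by step (a_0 = 1):
  n = 1: D(1) = 1(1 + 7/6) = 13/6; numerator = 2(1) = 2; a_1 = (2)/(13/6) = 12/13
  n = 2: D(2) = 2(2 + 7/6) = 19/3; numerator = 2(12/13) + 2(1) = 50/13; a_2 = (50/13)/(19/3) = 150/247
  n = 3: D(3) = 3(3 + 7/6) = 25/2; numerator = 2(150/247) + 2(12/13) = 756/247; a_3 = (756/247)/(25/2) = 1512/6175
  n = 4: D(4) = 4(4 + 7/6) = 62/3; numerator = 2(1512/6175) + 2(150/247) = 10524/6175; a_4 = (10524/6175)/(62/3) = 15786/191425

r = 1/2; a_0 = 1; a_1 = 12/13; a_2 = 150/247; a_3 = 1512/6175; a_4 = 15786/191425


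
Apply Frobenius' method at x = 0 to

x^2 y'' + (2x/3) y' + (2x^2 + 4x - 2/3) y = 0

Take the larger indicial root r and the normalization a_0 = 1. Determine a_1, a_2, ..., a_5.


Write in Frobenius form y'' + (p(x)/x) y' + (q(x)/x^2) y = 0:
  p(x) = 2/3,  q(x) = 2x^2 + 4x - 2/3.
Indicial equation: r(r-1) + (2/3) r + (-2/3) = 0 -> roots r_1 = 1, r_2 = -2/3.
Take r = r_1 = 1. Let y(x) = x^r sum_{n>=0} a_n x^n with a_0 = 1.
Substitute y = x^r sum a_n x^n and match x^{r+n}. The recurrence is
  D(n) a_n + 4 a_{n-1} + 2 a_{n-2} = 0,  where D(n) = (r+n)(r+n-1) + (2/3)(r+n) + (-2/3).
  a_n = [-4 a_{n-1} - 2 a_{n-2}] / D(n).
Since the indicial polynomial factors as (r - r_1)(r - r_2), D(n) = (r_1 + n - r_1)(r_1 + n - r_2) = n(n + 5/3).
Evaluating step by step (a_0 = 1):
  n = 1: D(1) = 1(1 + 5/3) = 8/3; numerator = -4(1) = -4; a_1 = (-4)/(8/3) = -3/2
  n = 2: D(2) = 2(2 + 5/3) = 22/3; numerator = -4(-3/2) - 2(1) = 4; a_2 = (4)/(22/3) = 6/11
  n = 3: D(3) = 3(3 + 5/3) = 14; numerator = -4(6/11) - 2(-3/2) = 9/11; a_3 = (9/11)/(14) = 9/154
  n = 4: D(4) = 4(4 + 5/3) = 68/3; numerator = -4(9/154) - 2(6/11) = -102/77; a_4 = (-102/77)/(68/3) = -9/154
  n = 5: D(5) = 5(5 + 5/3) = 100/3; numerator = -4(-9/154) - 2(9/154) = 9/77; a_5 = (9/77)/(100/3) = 27/7700

r = 1; a_0 = 1; a_1 = -3/2; a_2 = 6/11; a_3 = 9/154; a_4 = -9/154; a_5 = 27/7700


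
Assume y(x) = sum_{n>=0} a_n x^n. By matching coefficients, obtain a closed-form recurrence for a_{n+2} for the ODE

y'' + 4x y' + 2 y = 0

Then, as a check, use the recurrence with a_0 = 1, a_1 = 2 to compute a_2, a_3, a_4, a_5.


Substitute y = sum_n a_n x^n.
y''(x) has coefficient (n+2)(n+1) a_{n+2} at x^n;
4 x y'(x) has coefficient 4 n a_n at x^n (shift);
2 y(x) has coefficient 2 a_n at x^n.
Matching x^n: (n+2)(n+1) a_{n+2} + (4n + 2) a_n = 0.
Thus a_{n+2} = (-4n - 2) / ((n+1)(n+2)) * a_n.

Check with a_0 = 1, a_1 = 2 (apply the recurrence for n = 0, 1, 2, 3): a_0 = 1, a_1 = 2, a_2 = -1, a_3 = -2, a_4 = 5/6, a_5 = 7/5.

a_(n+2) = (-4n - 2) / ((n+1)(n+2)) * a_n; check: a_0 = 1, a_1 = 2, a_2 = -1, a_3 = -2, a_4 = 5/6, a_5 = 7/5


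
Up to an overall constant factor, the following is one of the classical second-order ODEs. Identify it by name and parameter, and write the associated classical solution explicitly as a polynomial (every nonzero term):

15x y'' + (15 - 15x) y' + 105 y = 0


All three coefficients share the factor 15; dividing through by 15 gives  x y'' + (1 - x) y' + 7 y = 0.
This matches the Laguerre equation x y'' + (1 - x) y' + n y = 0 with n = 7; the polynomial solution is L_7(x).
With y = sum_k a_k x^k, matching x^k gives (k+1)k a_{k+1} + (k+1) a_{k+1} - k a_k + n a_k = 0, i.e. (k+1)^2 a_{k+1} = (k - n) a_k = (k - 7) a_k. The right side vanishes at k = 7, so the series terminates at degree 7.
Standard normalization L_n(0) = 1 gives a_0 = 1. Work upward with a_{k+1} = (k - 7) a_k / (k+1)^2:
  a_1 = (0 - 7)(1) / 1^2 = -7/1 = -7
  a_2 = (1 - 7)(-7) / 2^2 = 42/4 = 21/2
  a_3 = (2 - 7)(21/2) / 3^2 = (-105/2)/9 = -35/6
  a_4 = (3 - 7)(-35/6) / 4^2 = (70/3)/16 = 35/24
  a_5 = (4 - 7)(35/24) / 5^2 = (-35/8)/25 = -7/40
  a_6 = (5 - 7)(-7/40) / 6^2 = (7/20)/36 = 7/720
  a_7 = (6 - 7)(7/720) / 7^2 = (-7/720)/49 = -1/5040
Hence L_7(x) = -x^7/5040 + 7 x^6/720 - 7 x^5/40 + 35 x^4/24 - 35 x^3/6 + 21 x^2/2 - 7 x + 1.

L_7(x); series = -x^7/5040 + 7 x^6/720 - 7 x^5/40 + 35 x^4/24 - 35 x^3/6 + 21 x^2/2 - 7 x + 1


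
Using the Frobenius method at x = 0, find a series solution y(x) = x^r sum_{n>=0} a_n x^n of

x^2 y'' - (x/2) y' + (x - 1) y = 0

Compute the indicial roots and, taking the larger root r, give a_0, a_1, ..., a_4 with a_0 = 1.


Write in Frobenius form y'' + (p(x)/x) y' + (q(x)/x^2) y = 0:
  p(x) = -1/2,  q(x) = x - 1.
Indicial equation: r(r-1) + (-1/2) r + (-1) = 0 -> roots r_1 = 2, r_2 = -1/2.
Take r = r_1 = 2. Let y(x) = x^r sum_{n>=0} a_n x^n with a_0 = 1.
Substitute y = x^r sum a_n x^n and match x^{r+n}. The recurrence is
  D(n) a_n + 1 a_{n-1} = 0,  where D(n) = (r+n)(r+n-1) + (-1/2)(r+n) + (-1).
  a_n = -1 / D(n) * a_{n-1}.
Since the indicial polynomial factors as (r - r_1)(r - r_2), D(n) = (r_1 + n - r_1)(r_1 + n - r_2) = n(n + 5/2).
Evaluating step by step (a_0 = 1):
  n = 1: D(1) = 1(1 + 5/2) = 7/2; numerator = -1(1) = -1; a_1 = (-1)/(7/2) = -2/7
  n = 2: D(2) = 2(2 + 5/2) = 9; numerator = -1(-2/7) = 2/7; a_2 = (2/7)/(9) = 2/63
  n = 3: D(3) = 3(3 + 5/2) = 33/2; numerator = -1(2/63) = -2/63; a_3 = (-2/63)/(33/2) = -4/2079
  n = 4: D(4) = 4(4 + 5/2) = 26; numerator = -1(-4/2079) = 4/2079; a_4 = (4/2079)/(26) = 2/27027

r = 2; a_0 = 1; a_1 = -2/7; a_2 = 2/63; a_3 = -4/2079; a_4 = 2/27027


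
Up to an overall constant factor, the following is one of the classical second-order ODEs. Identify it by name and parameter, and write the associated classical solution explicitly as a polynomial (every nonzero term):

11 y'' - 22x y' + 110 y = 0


All three coefficients share the factor 11; dividing through by 11 gives  y'' - 2x y' + 10 y = 0.
This matches the Hermite equation y'' - 2x y' + 2n y = 0 with 2n = 10, so n = 5; the polynomial solution is H_5(x).
With y = sum_k a_k x^k, matching x^k gives (k+2)(k+1) a_{k+2} = 2(k - n) a_k = 2(k - 5) a_k. The right side vanishes at k = 5, so the series with the parity of 5 terminates at degree 5.
Standard normalization: leading coefficient of H_n is 2^n, so a_5 = 2^5 = 32. Work downward with a_k = (k+1)(k+2) a_{k+2} / (2(k - n)):
  a_3 = (4)(5)(32) / (2(3 - 5)) = 640/(-4) = -160
  a_1 = (2)(3)(-160) / (2(1 - 5)) = -960/(-8) = 120
Hence H_5(x) = 32 x^5 - 160 x^3 + 120 x.

H_5(x); series = 32 x^5 - 160 x^3 + 120 x


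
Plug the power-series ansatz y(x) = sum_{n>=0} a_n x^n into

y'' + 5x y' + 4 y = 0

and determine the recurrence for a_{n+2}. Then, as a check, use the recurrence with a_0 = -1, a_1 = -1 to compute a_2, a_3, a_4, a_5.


Substitute y = sum_n a_n x^n.
y''(x) has coefficient (n+2)(n+1) a_{n+2} at x^n;
5 x y'(x) has coefficient 5 n a_n at x^n (shift);
4 y(x) has coefficient 4 a_n at x^n.
Matching x^n: (n+2)(n+1) a_{n+2} + (5n + 4) a_n = 0.
Thus a_{n+2} = (-5n - 4) / ((n+1)(n+2)) * a_n.

Check with a_0 = -1, a_1 = -1 (apply the recurrence for n = 0, 1, 2, 3): a_0 = -1, a_1 = -1, a_2 = 2, a_3 = 3/2, a_4 = -7/3, a_5 = -57/40.

a_(n+2) = (-5n - 4) / ((n+1)(n+2)) * a_n; check: a_0 = -1, a_1 = -1, a_2 = 2, a_3 = 3/2, a_4 = -7/3, a_5 = -57/40


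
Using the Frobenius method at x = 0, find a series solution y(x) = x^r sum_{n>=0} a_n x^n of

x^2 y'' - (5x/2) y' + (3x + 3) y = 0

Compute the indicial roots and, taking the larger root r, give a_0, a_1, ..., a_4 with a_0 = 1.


Write in Frobenius form y'' + (p(x)/x) y' + (q(x)/x^2) y = 0:
  p(x) = -5/2,  q(x) = 3x + 3.
Indicial equation: r(r-1) + (-5/2) r + (3) = 0 -> roots r_1 = 2, r_2 = 3/2.
Take r = r_1 = 2. Let y(x) = x^r sum_{n>=0} a_n x^n with a_0 = 1.
Substitute y = x^r sum a_n x^n and match x^{r+n}. The recurrence is
  D(n) a_n + 3 a_{n-1} = 0,  where D(n) = (r+n)(r+n-1) + (-5/2)(r+n) + (3).
  a_n = -3 / D(n) * a_{n-1}.
Since the indicial polynomial factors as (r - r_1)(r - r_2), D(n) = (r_1 + n - r_1)(r_1 + n - r_2) = n(n + 1/2).
Evaluating step by step (a_0 = 1):
  n = 1: D(1) = 1(1 + 1/2) = 3/2; numerator = -3(1) = -3; a_1 = (-3)/(3/2) = -2
  n = 2: D(2) = 2(2 + 1/2) = 5; numerator = -3(-2) = 6; a_2 = (6)/(5) = 6/5
  n = 3: D(3) = 3(3 + 1/2) = 21/2; numerator = -3(6/5) = -18/5; a_3 = (-18/5)/(21/2) = -12/35
  n = 4: D(4) = 4(4 + 1/2) = 18; numerator = -3(-12/35) = 36/35; a_4 = (36/35)/(18) = 2/35

r = 2; a_0 = 1; a_1 = -2; a_2 = 6/5; a_3 = -12/35; a_4 = 2/35


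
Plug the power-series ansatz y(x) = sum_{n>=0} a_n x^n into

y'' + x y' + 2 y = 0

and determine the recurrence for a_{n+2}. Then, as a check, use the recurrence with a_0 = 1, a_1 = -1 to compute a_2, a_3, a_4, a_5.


Substitute y = sum_n a_n x^n.
y''(x) has coefficient (n+2)(n+1) a_{n+2} at x^n;
x y'(x) has coefficient n a_n at x^n (shift);
2 y(x) has coefficient 2 a_n at x^n.
Matching x^n: (n+2)(n+1) a_{n+2} + (n + 2) a_n = 0.
Thus a_{n+2} = (-n - 2) / ((n+1)(n+2)) * a_n.

Check with a_0 = 1, a_1 = -1 (apply the recurrence for n = 0, 1, 2, 3): a_0 = 1, a_1 = -1, a_2 = -1, a_3 = 1/2, a_4 = 1/3, a_5 = -1/8.

a_(n+2) = (-n - 2) / ((n+1)(n+2)) * a_n; check: a_0 = 1, a_1 = -1, a_2 = -1, a_3 = 1/2, a_4 = 1/3, a_5 = -1/8


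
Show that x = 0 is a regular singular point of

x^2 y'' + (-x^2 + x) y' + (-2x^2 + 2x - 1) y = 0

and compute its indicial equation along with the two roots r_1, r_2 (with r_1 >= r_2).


Divide by x^2 to reach normal form y'' + P_1(x) y' + P_2(x) y = 0 with P_1(x) = -1 + 1/x and P_2(x) = -2 + 2/x - 1/x^2.
x = 0 is a singular point because the y'-coefficient -1 + 1/x has a pole at x = 0 and the y-coefficient -2 + 2/x - 1/x^2 has a pole at x = 0.
It is a regular singular point because x P_1(x) = p(x) = 1 - x and x^2 P_2(x) = q(x) = -2x^2 + 2x - 1 are polynomials, hence analytic at x = 0.
p(0) = 1,  q(0) = -1.
Indicial equation: r(r-1) + p(0) r + q(0) = 0, i.e. r^2 + (p(0) - 1) r + q(0) = 0, i.e. r^2 - 1 = 0.
Discriminant: (0)^2 - 4(-1) = 4, so r = (0 ± 2)/2.
Solving: r_1 = 1, r_2 = -1.

indicial: r^2 - 1 = 0; roots r_1 = 1, r_2 = -1


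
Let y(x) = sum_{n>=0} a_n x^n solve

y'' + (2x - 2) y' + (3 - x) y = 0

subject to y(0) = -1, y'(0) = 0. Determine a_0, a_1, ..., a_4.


Ansatz: y(x) = sum_{n>=0} a_n x^n, so y'(x) = sum_{n>=1} n a_n x^(n-1) and y''(x) = sum_{n>=2} n(n-1) a_n x^(n-2).
Substitute into P(x) y'' + Q(x) y' + R(x) y = 0 with P(x) = 1, Q(x) = 2x - 2, R(x) = 3 - x, and match powers of x.
Initial conditions: a_0 = -1, a_1 = 0.
Setting the coefficient of each power of x to zero and solving order by order (substituting the coefficients already found):
  x^0: 2 a_2 - 2 a_1 + 3 a_0 = 0  ->  2 a_2 = 2 a_1 - 3 a_0 = 3  ->  a_2 = 3/2
  x^1: 6 a_3 - 4 a_2 + 5 a_1 - a_0 = 0  ->  6 a_3 = 4 a_2 - 5 a_1 + a_0 = 5  ->  a_3 = 5/6
  x^2: 12 a_4 - 6 a_3 + 7 a_2 - a_1 = 0  ->  12 a_4 = 6 a_3 - 7 a_2 + a_1 = -11/2  ->  a_4 = -11/24
Truncated series: y(x) = -1 + (3/2) x^2 + (5/6) x^3 - (11/24) x^4 + O(x^5).

a_0 = -1; a_1 = 0; a_2 = 3/2; a_3 = 5/6; a_4 = -11/24


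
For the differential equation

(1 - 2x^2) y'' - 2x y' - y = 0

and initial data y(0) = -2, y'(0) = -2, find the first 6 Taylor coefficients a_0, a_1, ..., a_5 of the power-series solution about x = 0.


Ansatz: y(x) = sum_{n>=0} a_n x^n, so y'(x) = sum_{n>=1} n a_n x^(n-1) and y''(x) = sum_{n>=2} n(n-1) a_n x^(n-2).
Substitute into P(x) y'' + Q(x) y' + R(x) y = 0 with P(x) = 1 - 2x^2, Q(x) = -2x, R(x) = -1, and match powers of x.
Initial conditions: a_0 = -2, a_1 = -2.
Setting the coefficient of each power of x to zero and solving order by order (substituting the coefficients already found):
  x^0: 2 a_2 - a_0 = 0  ->  2 a_2 = a_0 = -2  ->  a_2 = -1
  x^1: 6 a_3 - 3 a_1 = 0  ->  6 a_3 = 3 a_1 = -6  ->  a_3 = -1
  x^2: 12 a_4 - 9 a_2 = 0  ->  12 a_4 = 9 a_2 = -9  ->  a_4 = -3/4
  x^3: 20 a_5 - 19 a_3 = 0  ->  20 a_5 = 19 a_3 = -19  ->  a_5 = -19/20
Truncated series: y(x) = -2 - 2 x - x^2 - x^3 - (3/4) x^4 - (19/20) x^5 + O(x^6).

a_0 = -2; a_1 = -2; a_2 = -1; a_3 = -1; a_4 = -3/4; a_5 = -19/20
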